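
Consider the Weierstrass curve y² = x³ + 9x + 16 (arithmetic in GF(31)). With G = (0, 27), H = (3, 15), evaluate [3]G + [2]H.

First 3G:
Repeated addition: build up to 3G.
2G: tangent at (0, 27): λ = (3·0² + 9)/(2·27) ≡ 9/23. 23⁻¹ ≡ 27 (mod 31), so λ ≡ 9·27 ≡ 26.
  x = λ² - 0 - 0 = 676 - 0 ≡ 25; y = λ·(0 - 25) - 27 ≡ 5. → (25, 5)
3G: (25, 5) + (0, 27). λ = (27 - 5)/(0 - 25) ≡ 22/6 mod 31. 6⁻¹ ≡ 26 (mod 31) since 6·26 = 156 ≡ 1, so λ ≡ 14.
  x = λ² - 25 - 0 = 196 - 25 ≡ 16; y = λ·(25 - 16) - 5 ≡ 28. → (16, 28)
3G = (16, 28).
Next 2H:
Repeated addition: build up to 2H.
2H: tangent at (3, 15): λ = (3·3² + 9)/(2·15) ≡ 5/30. 30⁻¹ ≡ 30 (mod 31), so λ ≡ 5·30 ≡ 26.
  x = λ² - 3 - 3 = 676 - 6 ≡ 19; y = λ·(3 - 19) - 15 ≡ 3. → (19, 3)
2H = (19, 3).
Finally 3G + 2H:
(16, 28) + (19, 3). λ = (3 - 28)/(19 - 16) ≡ 6/3 mod 31. 3⁻¹ ≡ 21 (mod 31), so λ ≡ 2.
  x = λ² - 16 - 19 = 4 - 35 ≡ 0; y = λ·(16 - 0) - 28 ≡ 4. → (0, 4)

(0, 4)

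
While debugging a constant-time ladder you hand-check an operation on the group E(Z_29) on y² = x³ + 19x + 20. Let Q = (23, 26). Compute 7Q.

(21, 9)

Double-and-add on 7 = (111)₂. Start with Q = (23, 26) for the leading 1-bit.
double: tangent at (23, 26): λ = (3·23² + 19)/(2·26) ≡ 11/23. 23⁻¹ ≡ 24 (mod 29) since 23·24 = 552 ≡ 1, so λ ≡ 11·24 ≡ 3.
  x = λ² - 23 - 23 = 9 - 46 ≡ 21; y = λ·(23 - 21) - 26 ≡ 9. → (21, 9)
add Q: (21, 9) + (23, 26). λ = (26 - 9)/(23 - 21) ≡ 17/2 mod 29. 2⁻¹ ≡ 15 (mod 29) since 2·15 = 30 ≡ 1, so λ ≡ 23.
  x = λ² - 21 - 23 = 529 - 44 ≡ 21; y = λ·(21 - 21) - 9 ≡ 20. → (21, 20)
double: tangent at (21, 20): λ = (3·21² + 19)/(2·20) ≡ 8/11. 11⁻¹ ≡ 8 (mod 29), so λ ≡ 8·8 ≡ 6.
  x = λ² - 21 - 21 = 36 - 42 ≡ 23; y = λ·(21 - 23) - 20 ≡ 26. → (23, 26)
add Q: tangent at (23, 26): λ = (3·23² + 19)/(2·26) ≡ 11/23. 23⁻¹ ≡ 24 (mod 29), so λ ≡ 11·24 ≡ 3.
  x = λ² - 23 - 23 = 9 - 46 ≡ 21; y = λ·(23 - 21) - 26 ≡ 9. → (21, 9)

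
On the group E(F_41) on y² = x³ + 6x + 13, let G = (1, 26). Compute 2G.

tangent at (1, 26): λ = (3·1² + 6)/(2·26) ≡ 9/11. 11⁻¹ ≡ 15 (mod 41), so λ ≡ 9·15 ≡ 12.
  x = λ² - 1 - 1 = 144 - 2 ≡ 19; y = λ·(1 - 19) - 26 ≡ 4. → (19, 4)

(19, 4)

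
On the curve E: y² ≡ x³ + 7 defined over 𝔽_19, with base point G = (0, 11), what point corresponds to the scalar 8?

(0, 8)

Repeated addition: build up to 8G.
2G: tangent at (0, 11): λ = (3·0² + 0)/(2·11) ≡ 0/3. 3⁻¹ ≡ 13 (mod 19) since 3·13 = 39 ≡ 1, so λ ≡ 0·13 ≡ 0.
  x = λ² - 0 - 0 = 0 - 0 ≡ 0; y = λ·(0 - 0) - 11 ≡ 8. → (0, 8)
3G: (0, 8) + (0, 11): same x and y₁ ≡ -y₂, so the sum is ∞.
4G: ∞ + (0, 11) = (0, 11) (identity).
5G: tangent at (0, 11): λ = (3·0² + 0)/(2·11) ≡ 0/3. 3⁻¹ ≡ 13 (mod 19) since 3·13 = 39 ≡ 1, so λ ≡ 0·13 ≡ 0.
  x = λ² - 0 - 0 = 0 - 0 ≡ 0; y = λ·(0 - 0) - 11 ≡ 8. → (0, 8)
6G: (0, 8) + (0, 11): same x and y₁ ≡ -y₂, so the sum is ∞.
7G: ∞ + (0, 11) = (0, 11) (identity).
8G: tangent at (0, 11): λ = (3·0² + 0)/(2·11) ≡ 0/3. 3⁻¹ ≡ 13 (mod 19) since 3·13 = 39 ≡ 1, so λ ≡ 0·13 ≡ 0.
  x = λ² - 0 - 0 = 0 - 0 ≡ 0; y = λ·(0 - 0) - 11 ≡ 8. → (0, 8)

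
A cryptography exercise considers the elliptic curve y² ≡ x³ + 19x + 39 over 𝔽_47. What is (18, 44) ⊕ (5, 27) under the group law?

(36, 12)

(18, 44) + (5, 27). λ = (27 - 44)/(5 - 18) ≡ 30/34 mod 47. 34⁻¹ ≡ 18 (mod 47) since 34·18 = 612 ≡ 1, so λ ≡ 23.
  x = λ² - 18 - 5 = 529 - 23 ≡ 36; y = λ·(18 - 36) - 44 ≡ 12. → (36, 12)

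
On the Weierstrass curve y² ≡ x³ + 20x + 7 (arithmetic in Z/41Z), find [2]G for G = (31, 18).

(16, 6)

tangent at (31, 18): λ = (3·31² + 20)/(2·18) ≡ 33/36. 36⁻¹ ≡ 8 (mod 41), so λ ≡ 33·8 ≡ 18.
  x = λ² - 31 - 31 = 324 - 62 ≡ 16; y = λ·(31 - 16) - 18 ≡ 6. → (16, 6)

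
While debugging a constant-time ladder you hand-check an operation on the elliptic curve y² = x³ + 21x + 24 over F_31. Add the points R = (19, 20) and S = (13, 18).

(19, 20) + (13, 18). λ = (18 - 20)/(13 - 19) ≡ 29/25 mod 31. 25⁻¹ ≡ 5 (mod 31) since 25·5 = 125 ≡ 1, so λ ≡ 21.
  x = λ² - 19 - 13 = 441 - 32 ≡ 6; y = λ·(19 - 6) - 20 ≡ 5. → (6, 5)

(6, 5)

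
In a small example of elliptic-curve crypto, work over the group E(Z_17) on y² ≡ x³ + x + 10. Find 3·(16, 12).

(15, 0)

Write P = (16, 12).
Repeated addition: build up to 3P.
2P: tangent at (16, 12): λ = (3·16² + 1)/(2·12) ≡ 4/7. 7⁻¹ ≡ 5 (mod 17) since 7·5 = 35 ≡ 1, so λ ≡ 4·5 ≡ 3.
  x = λ² - 16 - 16 = 9 - 32 ≡ 11; y = λ·(16 - 11) - 12 ≡ 3. → (11, 3)
3P: (11, 3) + (16, 12). λ = (12 - 3)/(16 - 11) ≡ 9/5 mod 17. 5⁻¹ ≡ 7 (mod 17) since 5·7 = 35 ≡ 1, so λ ≡ 12.
  x = λ² - 11 - 16 = 144 - 27 ≡ 15; y = λ·(11 - 15) - 3 ≡ 0. → (15, 0)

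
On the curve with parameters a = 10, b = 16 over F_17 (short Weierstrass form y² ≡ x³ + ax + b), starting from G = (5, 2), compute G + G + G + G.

(4, 16)

Repeated addition: build up to 4G.
2G: tangent at (5, 2): λ = (3·5² + 10)/(2·2) ≡ 0/4. 4⁻¹ ≡ 13 (mod 17), so λ ≡ 0·13 ≡ 0.
  x = λ² - 5 - 5 = 0 - 10 ≡ 7; y = λ·(5 - 7) - 2 ≡ 15. → (7, 15)
3G: (7, 15) + (5, 2). λ = (2 - 15)/(5 - 7) ≡ 4/15 mod 17. 15⁻¹ ≡ 8 (mod 17), so λ ≡ 15.
  x = λ² - 7 - 5 = 225 - 12 ≡ 9; y = λ·(7 - 9) - 15 ≡ 6. → (9, 6)
4G: (9, 6) + (5, 2). λ = (2 - 6)/(5 - 9) ≡ 13/13 mod 17. 13⁻¹ ≡ 4 (mod 17), so λ ≡ 1.
  x = λ² - 9 - 5 = 1 - 14 ≡ 4; y = λ·(9 - 4) - 6 ≡ 16. → (4, 16)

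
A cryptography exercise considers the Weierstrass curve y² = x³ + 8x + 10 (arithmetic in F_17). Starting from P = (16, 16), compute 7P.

Double-and-add on 7 = (111)₂. Start with P = (16, 16) for the leading 1-bit.
double: tangent at (16, 16): λ = (3·16² + 8)/(2·16) ≡ 11/15. 15⁻¹ ≡ 8 (mod 17) since 15·8 = 120 ≡ 1, so λ ≡ 11·8 ≡ 3.
  x = λ² - 16 - 16 = 9 - 32 ≡ 11; y = λ·(16 - 11) - 16 ≡ 16. → (11, 16)
add P: (11, 16) + (16, 16). λ = (16 - 16)/(16 - 11) ≡ 0/5 mod 17. 5⁻¹ ≡ 7 (mod 17) since 5·7 = 35 ≡ 1, so λ ≡ 0.
  x = λ² - 11 - 16 = 0 - 27 ≡ 7; y = λ·(11 - 7) - 16 ≡ 1. → (7, 1)
double: tangent at (7, 1): λ = (3·7² + 8)/(2·1) ≡ 2/2. 2⁻¹ ≡ 9 (mod 17) since 2·9 = 18 ≡ 1, so λ ≡ 2·9 ≡ 1.
  x = λ² - 7 - 7 = 1 - 14 ≡ 4; y = λ·(7 - 4) - 1 ≡ 2. → (4, 2)
add P: (4, 2) + (16, 16). λ = (16 - 2)/(16 - 4) ≡ 14/12 mod 17. 12⁻¹ ≡ 10 (mod 17) since 12·10 = 120 ≡ 1, so λ ≡ 4.
  x = λ² - 4 - 16 = 16 - 20 ≡ 13; y = λ·(4 - 13) - 2 ≡ 13. → (13, 13)

(13, 13)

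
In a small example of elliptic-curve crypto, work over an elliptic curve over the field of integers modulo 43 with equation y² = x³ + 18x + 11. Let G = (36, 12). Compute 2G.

(27, 23)

tangent at (36, 12): λ = (3·36² + 18)/(2·12) ≡ 36/24. 24⁻¹ ≡ 9 (mod 43), so λ ≡ 36·9 ≡ 23.
  x = λ² - 36 - 36 = 529 - 72 ≡ 27; y = λ·(36 - 27) - 12 ≡ 23. → (27, 23)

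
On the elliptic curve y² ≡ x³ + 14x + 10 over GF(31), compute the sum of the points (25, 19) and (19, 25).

(25, 19) + (19, 25). λ = (25 - 19)/(19 - 25) ≡ 6/25 mod 31. 25⁻¹ ≡ 5 (mod 31), so λ ≡ 30.
  x = λ² - 25 - 19 = 900 - 44 ≡ 19; y = λ·(25 - 19) - 19 ≡ 6. → (19, 6)

(19, 6)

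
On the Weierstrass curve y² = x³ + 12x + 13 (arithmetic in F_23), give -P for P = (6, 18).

-(6, 18) = (6, -18 mod 23) = (6, 5).

(6, 5)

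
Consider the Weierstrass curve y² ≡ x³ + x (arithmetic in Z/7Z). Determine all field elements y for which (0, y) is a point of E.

0

x³ + 1x + 0 = 0 ≡ 0 (mod 7).
Only y = 0 satisfies y² ≡ 0.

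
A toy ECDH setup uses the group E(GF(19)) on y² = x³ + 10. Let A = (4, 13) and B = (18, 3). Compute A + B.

(4, 13) + (18, 3). λ = (3 - 13)/(18 - 4) ≡ 9/14 mod 19. 14⁻¹ ≡ 15 (mod 19) since 14·15 = 210 ≡ 1, so λ ≡ 2.
  x = λ² - 4 - 18 = 4 - 22 ≡ 1; y = λ·(4 - 1) - 13 ≡ 12. → (1, 12)

(1, 12)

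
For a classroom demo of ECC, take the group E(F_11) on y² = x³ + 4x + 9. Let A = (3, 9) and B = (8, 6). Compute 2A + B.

O

First 2A:
Repeated addition: build up to 2A.
2A: tangent at (3, 9): λ = (3·3² + 4)/(2·9) ≡ 9/7. 7⁻¹ ≡ 8 (mod 11) since 7·8 = 56 ≡ 1, so λ ≡ 9·8 ≡ 6.
  x = λ² - 3 - 3 = 36 - 6 ≡ 8; y = λ·(3 - 8) - 9 ≡ 5. → (8, 5)
2A = (8, 5).
Finally 2A + B:
(8, 5) + (8, 6): same x and y₁ ≡ -y₂, so the sum is the point at infinity.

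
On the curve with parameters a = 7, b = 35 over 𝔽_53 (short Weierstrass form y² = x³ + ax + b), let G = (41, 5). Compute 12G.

Repeated addition: build up to 12G.
2G: tangent at (41, 5): λ = (3·41² + 7)/(2·5) ≡ 15/10. 10⁻¹ ≡ 16 (mod 53), so λ ≡ 15·16 ≡ 28.
  x = λ² - 41 - 41 = 784 - 82 ≡ 13; y = λ·(41 - 13) - 5 ≡ 37. → (13, 37)
3G: (13, 37) + (41, 5). λ = (5 - 37)/(41 - 13) ≡ 21/28 mod 53. 28⁻¹ ≡ 36 (mod 53) since 28·36 = 1008 ≡ 1, so λ ≡ 14.
  x = λ² - 13 - 41 = 196 - 54 ≡ 36; y = λ·(13 - 36) - 37 ≡ 12. → (36, 12)
4G: (36, 12) + (41, 5). λ = (5 - 12)/(41 - 36) ≡ 46/5 mod 53. 5⁻¹ ≡ 32 (mod 53), so λ ≡ 41.
  x = λ² - 36 - 41 = 1681 - 77 ≡ 14; y = λ·(36 - 14) - 12 ≡ 42. → (14, 42)
5G: (14, 42) + (41, 5). λ = (5 - 42)/(41 - 14) ≡ 16/27 mod 53. 27⁻¹ ≡ 2 (mod 53), so λ ≡ 32.
  x = λ² - 14 - 41 = 1024 - 55 ≡ 15; y = λ·(14 - 15) - 42 ≡ 32. → (15, 32)
6G: (15, 32) + (41, 5). λ = (5 - 32)/(41 - 15) ≡ 26/26 mod 53. 26⁻¹ ≡ 51 (mod 53) since 26·51 = 1326 ≡ 1, so λ ≡ 1.
  x = λ² - 15 - 41 = 1 - 56 ≡ 51; y = λ·(15 - 51) - 32 ≡ 38. → (51, 38)
7G: (51, 38) + (41, 5). λ = (5 - 38)/(41 - 51) ≡ 20/43 mod 53. 43⁻¹ ≡ 37 (mod 53) since 43·37 = 1591 ≡ 1, so λ ≡ 51.
  x = λ² - 51 - 41 = 2601 - 92 ≡ 18; y = λ·(51 - 18) - 38 ≡ 2. → (18, 2)
8G: (18, 2) + (41, 5). λ = (5 - 2)/(41 - 18) ≡ 3/23 mod 53. 23⁻¹ ≡ 30 (mod 53) since 23·30 = 690 ≡ 1, so λ ≡ 37.
  x = λ² - 18 - 41 = 1369 - 59 ≡ 38; y = λ·(18 - 38) - 2 ≡ 0. → (38, 0)
9G: (38, 0) + (41, 5). λ = (5 - 0)/(41 - 38) ≡ 5/3 mod 53. 3⁻¹ ≡ 18 (mod 53), so λ ≡ 37.
  x = λ² - 38 - 41 = 1369 - 79 ≡ 18; y = λ·(38 - 18) - 0 ≡ 51. → (18, 51)
10G: (18, 51) + (41, 5). λ = (5 - 51)/(41 - 18) ≡ 7/23 mod 53. 23⁻¹ ≡ 30 (mod 53), so λ ≡ 51.
  x = λ² - 18 - 41 = 2601 - 59 ≡ 51; y = λ·(18 - 51) - 51 ≡ 15. → (51, 15)
11G: (51, 15) + (41, 5). λ = (5 - 15)/(41 - 51) ≡ 43/43 mod 53. 43⁻¹ ≡ 37 (mod 53) since 43·37 = 1591 ≡ 1, so λ ≡ 1.
  x = λ² - 51 - 41 = 1 - 92 ≡ 15; y = λ·(51 - 15) - 15 ≡ 21. → (15, 21)
12G: (15, 21) + (41, 5). λ = (5 - 21)/(41 - 15) ≡ 37/26 mod 53. 26⁻¹ ≡ 51 (mod 53) since 26·51 = 1326 ≡ 1, so λ ≡ 32.
  x = λ² - 15 - 41 = 1024 - 56 ≡ 14; y = λ·(15 - 14) - 21 ≡ 11. → (14, 11)

(14, 11)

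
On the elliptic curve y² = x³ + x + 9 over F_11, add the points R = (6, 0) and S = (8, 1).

(6, 0) + (8, 1). λ = (1 - 0)/(8 - 6) ≡ 1/2 mod 11. 2⁻¹ ≡ 6 (mod 11), so λ ≡ 6.
  x = λ² - 6 - 8 = 36 - 14 ≡ 0; y = λ·(6 - 0) - 0 ≡ 3. → (0, 3)

(0, 3)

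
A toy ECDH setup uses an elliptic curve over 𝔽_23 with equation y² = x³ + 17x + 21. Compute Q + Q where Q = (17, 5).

(13, 22)

tangent at (17, 5): λ = (3·17² + 17)/(2·5) ≡ 10/10. 10⁻¹ ≡ 7 (mod 23), so λ ≡ 10·7 ≡ 1.
  x = λ² - 17 - 17 = 1 - 34 ≡ 13; y = λ·(17 - 13) - 5 ≡ 22. → (13, 22)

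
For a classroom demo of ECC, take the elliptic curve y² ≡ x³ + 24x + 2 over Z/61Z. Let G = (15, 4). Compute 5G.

(56, 1)

Repeated addition: build up to 5G.
2G: tangent at (15, 4): λ = (3·15² + 24)/(2·4) ≡ 28/8. 8⁻¹ ≡ 23 (mod 61) since 8·23 = 184 ≡ 1, so λ ≡ 28·23 ≡ 34.
  x = λ² - 15 - 15 = 1156 - 30 ≡ 28; y = λ·(15 - 28) - 4 ≡ 42. → (28, 42)
3G: (28, 42) + (15, 4). λ = (4 - 42)/(15 - 28) ≡ 23/48 mod 61. 48⁻¹ ≡ 14 (mod 61) since 48·14 = 672 ≡ 1, so λ ≡ 17.
  x = λ² - 28 - 15 = 289 - 43 ≡ 2; y = λ·(28 - 2) - 42 ≡ 34. → (2, 34)
4G: (2, 34) + (15, 4). λ = (4 - 34)/(15 - 2) ≡ 31/13 mod 61. 13⁻¹ ≡ 47 (mod 61), so λ ≡ 54.
  x = λ² - 2 - 15 = 2916 - 17 ≡ 32; y = λ·(2 - 32) - 34 ≡ 54. → (32, 54)
5G: (32, 54) + (15, 4). λ = (4 - 54)/(15 - 32) ≡ 11/44 mod 61. 44⁻¹ ≡ 43 (mod 61), so λ ≡ 46.
  x = λ² - 32 - 15 = 2116 - 47 ≡ 56; y = λ·(32 - 56) - 54 ≡ 1. → (56, 1)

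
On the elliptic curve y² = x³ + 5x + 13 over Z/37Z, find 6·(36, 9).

Write P = (36, 9).
Repeated addition: build up to 6P.
2P: tangent at (36, 9): λ = (3·36² + 5)/(2·9) ≡ 8/18. 18⁻¹ ≡ 35 (mod 37) since 18·35 = 630 ≡ 1, so λ ≡ 8·35 ≡ 21.
  x = λ² - 36 - 36 = 441 - 72 ≡ 36; y = λ·(36 - 36) - 9 ≡ 28. → (36, 28)
3P: (36, 28) + (36, 9): same x and y₁ ≡ -y₂, so the sum is O.
4P: O + (36, 9) = (36, 9) (identity).
5P: tangent at (36, 9): λ = (3·36² + 5)/(2·9) ≡ 8/18. 18⁻¹ ≡ 35 (mod 37), so λ ≡ 8·35 ≡ 21.
  x = λ² - 36 - 36 = 441 - 72 ≡ 36; y = λ·(36 - 36) - 9 ≡ 28. → (36, 28)
6P: (36, 28) + (36, 9): same x and y₁ ≡ -y₂, so the sum is O.

O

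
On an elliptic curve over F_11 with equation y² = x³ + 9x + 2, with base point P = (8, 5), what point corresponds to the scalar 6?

Double-and-add on 6 = (110)₂. Start with P = (8, 5) for the leading 1-bit.
double: tangent at (8, 5): λ = (3·8² + 9)/(2·5) ≡ 3/10. 10⁻¹ ≡ 10 (mod 11), so λ ≡ 3·10 ≡ 8.
  x = λ² - 8 - 8 = 64 - 16 ≡ 4; y = λ·(8 - 4) - 5 ≡ 5. → (4, 5)
add P: (4, 5) + (8, 5). λ = (5 - 5)/(8 - 4) ≡ 0/4 mod 11. 4⁻¹ ≡ 3 (mod 11), so λ ≡ 0.
  x = λ² - 4 - 8 = 0 - 12 ≡ 10; y = λ·(4 - 10) - 5 ≡ 6. → (10, 6)
double: tangent at (10, 6): λ = (3·10² + 9)/(2·6) ≡ 1/1. 1⁻¹ ≡ 1 (mod 11), so λ ≡ 1·1 ≡ 1.
  x = λ² - 10 - 10 = 1 - 20 ≡ 3; y = λ·(10 - 3) - 6 ≡ 1. → (3, 1)

(3, 1)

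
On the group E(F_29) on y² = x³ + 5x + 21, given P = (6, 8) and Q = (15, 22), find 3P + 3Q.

(25, 13)

First 3P:
Repeated addition: build up to 3P.
2P: tangent at (6, 8): λ = (3·6² + 5)/(2·8) ≡ 26/16. 16⁻¹ ≡ 20 (mod 29) since 16·20 = 320 ≡ 1, so λ ≡ 26·20 ≡ 27.
  x = λ² - 6 - 6 = 729 - 12 ≡ 21; y = λ·(6 - 21) - 8 ≡ 22. → (21, 22)
3P: (21, 22) + (6, 8). λ = (8 - 22)/(6 - 21) ≡ 15/14 mod 29. 14⁻¹ ≡ 27 (mod 29), so λ ≡ 28.
  x = λ² - 21 - 6 = 784 - 27 ≡ 3; y = λ·(21 - 3) - 22 ≡ 18. → (3, 18)
3P = (3, 18).
Next 3Q:
Repeated addition: build up to 3Q.
2Q: tangent at (15, 22): λ = (3·15² + 5)/(2·22) ≡ 13/15. 15⁻¹ ≡ 2 (mod 29) since 15·2 = 30 ≡ 1, so λ ≡ 13·2 ≡ 26.
  x = λ² - 15 - 15 = 676 - 30 ≡ 8; y = λ·(15 - 8) - 22 ≡ 15. → (8, 15)
3Q: (8, 15) + (15, 22). λ = (22 - 15)/(15 - 8) ≡ 7/7 mod 29. 7⁻¹ ≡ 25 (mod 29), so λ ≡ 1.
  x = λ² - 8 - 15 = 1 - 23 ≡ 7; y = λ·(8 - 7) - 15 ≡ 15. → (7, 15)
3Q = (7, 15).
Finally 3P + 3Q:
(3, 18) + (7, 15). λ = (15 - 18)/(7 - 3) ≡ 26/4 mod 29. 4⁻¹ ≡ 22 (mod 29) since 4·22 = 88 ≡ 1, so λ ≡ 21.
  x = λ² - 3 - 7 = 441 - 10 ≡ 25; y = λ·(3 - 25) - 18 ≡ 13. → (25, 13)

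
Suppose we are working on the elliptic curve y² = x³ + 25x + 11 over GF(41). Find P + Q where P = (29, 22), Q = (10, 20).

(29, 22) + (10, 20). λ = (20 - 22)/(10 - 29) ≡ 39/22 mod 41. 22⁻¹ ≡ 28 (mod 41), so λ ≡ 26.
  x = λ² - 29 - 10 = 676 - 39 ≡ 22; y = λ·(29 - 22) - 22 ≡ 37. → (22, 37)

(22, 37)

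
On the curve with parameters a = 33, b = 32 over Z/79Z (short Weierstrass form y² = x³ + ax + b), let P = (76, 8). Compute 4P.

Repeated addition: build up to 4P.
2P: tangent at (76, 8): λ = (3·76² + 33)/(2·8) ≡ 60/16. 16⁻¹ ≡ 5 (mod 79), so λ ≡ 60·5 ≡ 63.
  x = λ² - 76 - 76 = 3969 - 152 ≡ 25; y = λ·(76 - 25) - 8 ≡ 45. → (25, 45)
3P: (25, 45) + (76, 8). λ = (8 - 45)/(76 - 25) ≡ 42/51 mod 79. 51⁻¹ ≡ 31 (mod 79), so λ ≡ 38.
  x = λ² - 25 - 76 = 1444 - 101 ≡ 0; y = λ·(25 - 0) - 45 ≡ 36. → (0, 36)
4P: (0, 36) + (76, 8). λ = (8 - 36)/(76 - 0) ≡ 51/76 mod 79. 76⁻¹ ≡ 26 (mod 79), so λ ≡ 62.
  x = λ² - 0 - 76 = 3844 - 76 ≡ 55; y = λ·(0 - 55) - 36 ≡ 30. → (55, 30)

(55, 30)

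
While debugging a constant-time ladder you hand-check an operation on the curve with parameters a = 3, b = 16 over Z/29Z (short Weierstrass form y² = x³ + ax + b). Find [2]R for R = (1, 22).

(26, 26)

tangent at (1, 22): λ = (3·1² + 3)/(2·22) ≡ 6/15. 15⁻¹ ≡ 2 (mod 29) since 15·2 = 30 ≡ 1, so λ ≡ 6·2 ≡ 12.
  x = λ² - 1 - 1 = 144 - 2 ≡ 26; y = λ·(1 - 26) - 22 ≡ 26. → (26, 26)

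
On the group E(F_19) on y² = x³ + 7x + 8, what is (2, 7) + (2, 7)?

(15, 12)

tangent at (2, 7): λ = (3·2² + 7)/(2·7) ≡ 0/14. 14⁻¹ ≡ 15 (mod 19), so λ ≡ 0·15 ≡ 0.
  x = λ² - 2 - 2 = 0 - 4 ≡ 15; y = λ·(2 - 15) - 7 ≡ 12. → (15, 12)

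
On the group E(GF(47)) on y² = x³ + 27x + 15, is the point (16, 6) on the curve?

y² = 6² ≡ 36; x³ + 27x + 15 = 4543 ≡ 31 (mod 47). 36 ≠ 31.

no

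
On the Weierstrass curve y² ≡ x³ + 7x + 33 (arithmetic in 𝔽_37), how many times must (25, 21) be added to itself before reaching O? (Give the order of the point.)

3

2P: tangent at (25, 21): λ = (3·25² + 7)/(2·21) ≡ 32/5. 5⁻¹ ≡ 15 (mod 37) since 5·15 = 75 ≡ 1, so λ ≡ 32·15 ≡ 36.
  x = λ² - 25 - 25 = 1296 - 50 ≡ 25; y = λ·(25 - 25) - 21 ≡ 16. → (25, 16)
3P: (25, 16) + (25, 21): same x and y₁ ≡ -y₂, so the sum is O.
3P = O, so the order is 3.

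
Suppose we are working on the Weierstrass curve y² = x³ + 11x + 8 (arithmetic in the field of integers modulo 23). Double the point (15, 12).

tangent at (15, 12): λ = (3·15² + 11)/(2·12) ≡ 19/1. 1⁻¹ ≡ 1 (mod 23) since 1·1 = 1 ≡ 1, so λ ≡ 19·1 ≡ 19.
  x = λ² - 15 - 15 = 361 - 30 ≡ 9; y = λ·(15 - 9) - 12 ≡ 10. → (9, 10)

(9, 10)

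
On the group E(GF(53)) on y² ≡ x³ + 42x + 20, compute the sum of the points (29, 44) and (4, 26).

(5, 39)

(29, 44) + (4, 26). λ = (26 - 44)/(4 - 29) ≡ 35/28 mod 53. 28⁻¹ ≡ 36 (mod 53), so λ ≡ 41.
  x = λ² - 29 - 4 = 1681 - 33 ≡ 5; y = λ·(29 - 5) - 44 ≡ 39. → (5, 39)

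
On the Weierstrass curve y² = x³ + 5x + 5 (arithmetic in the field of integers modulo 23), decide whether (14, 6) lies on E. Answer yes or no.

yes

y² = 6² ≡ 13; x³ + 5x + 5 = 2819 ≡ 13 (mod 23). 13 = 13.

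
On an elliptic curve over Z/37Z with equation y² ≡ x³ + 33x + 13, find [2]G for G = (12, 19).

(10, 23)

tangent at (12, 19): λ = (3·12² + 33)/(2·19) ≡ 21/1. 1⁻¹ ≡ 1 (mod 37) since 1·1 = 1 ≡ 1, so λ ≡ 21·1 ≡ 21.
  x = λ² - 12 - 12 = 441 - 24 ≡ 10; y = λ·(12 - 10) - 19 ≡ 23. → (10, 23)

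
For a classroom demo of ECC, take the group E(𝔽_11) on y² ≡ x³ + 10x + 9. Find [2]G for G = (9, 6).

tangent at (9, 6): λ = (3·9² + 10)/(2·6) ≡ 0/1. 1⁻¹ ≡ 1 (mod 11) since 1·1 = 1 ≡ 1, so λ ≡ 0·1 ≡ 0.
  x = λ² - 9 - 9 = 0 - 18 ≡ 4; y = λ·(9 - 4) - 6 ≡ 5. → (4, 5)

(4, 5)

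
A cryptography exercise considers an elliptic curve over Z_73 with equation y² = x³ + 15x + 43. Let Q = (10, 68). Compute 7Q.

(69, 49)

Repeated addition: build up to 7Q.
2Q: tangent at (10, 68): λ = (3·10² + 15)/(2·68) ≡ 23/63. 63⁻¹ ≡ 51 (mod 73), so λ ≡ 23·51 ≡ 5.
  x = λ² - 10 - 10 = 25 - 20 ≡ 5; y = λ·(10 - 5) - 68 ≡ 30. → (5, 30)
3Q: (5, 30) + (10, 68). λ = (68 - 30)/(10 - 5) ≡ 38/5 mod 73. 5⁻¹ ≡ 44 (mod 73), so λ ≡ 66.
  x = λ² - 5 - 10 = 4356 - 15 ≡ 34; y = λ·(5 - 34) - 30 ≡ 27. → (34, 27)
4Q: (34, 27) + (10, 68). λ = (68 - 27)/(10 - 34) ≡ 41/49 mod 73. 49⁻¹ ≡ 3 (mod 73) since 49·3 = 147 ≡ 1, so λ ≡ 50.
  x = λ² - 34 - 10 = 2500 - 44 ≡ 47; y = λ·(34 - 47) - 27 ≡ 53. → (47, 53)
5Q: (47, 53) + (10, 68). λ = (68 - 53)/(10 - 47) ≡ 15/36 mod 73. 36⁻¹ ≡ 71 (mod 73), so λ ≡ 43.
  x = λ² - 47 - 10 = 1849 - 57 ≡ 40; y = λ·(47 - 40) - 53 ≡ 29. → (40, 29)
6Q: (40, 29) + (10, 68). λ = (68 - 29)/(10 - 40) ≡ 39/43 mod 73. 43⁻¹ ≡ 17 (mod 73) since 43·17 = 731 ≡ 1, so λ ≡ 6.
  x = λ² - 40 - 10 = 36 - 50 ≡ 59; y = λ·(40 - 59) - 29 ≡ 3. → (59, 3)
7Q: (59, 3) + (10, 68). λ = (68 - 3)/(10 - 59) ≡ 65/24 mod 73. 24⁻¹ ≡ 70 (mod 73) since 24·70 = 1680 ≡ 1, so λ ≡ 24.
  x = λ² - 59 - 10 = 576 - 69 ≡ 69; y = λ·(59 - 69) - 3 ≡ 49. → (69, 49)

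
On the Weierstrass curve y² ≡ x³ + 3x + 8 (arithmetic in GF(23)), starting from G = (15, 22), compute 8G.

Double-and-add on 8 = (1000)₂. Start with G = (15, 22) for the leading 1-bit.
double: tangent at (15, 22): λ = (3·15² + 3)/(2·22) ≡ 11/21. 21⁻¹ ≡ 11 (mod 23) since 21·11 = 231 ≡ 1, so λ ≡ 11·11 ≡ 6.
  x = λ² - 15 - 15 = 36 - 30 ≡ 6; y = λ·(15 - 6) - 22 ≡ 9. → (6, 9)
double: tangent at (6, 9): λ = (3·6² + 3)/(2·9) ≡ 19/18. 18⁻¹ ≡ 9 (mod 23), so λ ≡ 19·9 ≡ 10.
  x = λ² - 6 - 6 = 100 - 12 ≡ 19; y = λ·(6 - 19) - 9 ≡ 22. → (19, 22)
double: tangent at (19, 22): λ = (3·19² + 3)/(2·22) ≡ 5/21. 21⁻¹ ≡ 11 (mod 23), so λ ≡ 5·11 ≡ 9.
  x = λ² - 19 - 19 = 81 - 38 ≡ 20; y = λ·(19 - 20) - 22 ≡ 15. → (20, 15)

(20, 15)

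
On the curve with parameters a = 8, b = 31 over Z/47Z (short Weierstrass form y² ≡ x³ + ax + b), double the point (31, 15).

(27, 7)

tangent at (31, 15): λ = (3·31² + 8)/(2·15) ≡ 24/30. 30⁻¹ ≡ 11 (mod 47), so λ ≡ 24·11 ≡ 29.
  x = λ² - 31 - 31 = 841 - 62 ≡ 27; y = λ·(31 - 27) - 15 ≡ 7. → (27, 7)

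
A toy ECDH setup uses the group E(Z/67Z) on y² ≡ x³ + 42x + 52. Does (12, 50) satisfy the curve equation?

y² = 50² ≡ 21; x³ + 42x + 52 = 2284 ≡ 6 (mod 67). 21 ≠ 6.

no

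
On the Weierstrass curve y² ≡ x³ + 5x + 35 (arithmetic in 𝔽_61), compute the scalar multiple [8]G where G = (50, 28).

Repeated addition: build up to 8G.
2G: tangent at (50, 28): λ = (3·50² + 5)/(2·28) ≡ 2/56. 56⁻¹ ≡ 12 (mod 61), so λ ≡ 2·12 ≡ 24.
  x = λ² - 50 - 50 = 576 - 100 ≡ 49; y = λ·(50 - 49) - 28 ≡ 57. → (49, 57)
3G: (49, 57) + (50, 28). λ = (28 - 57)/(50 - 49) ≡ 32/1 mod 61. 1⁻¹ ≡ 1 (mod 61), so λ ≡ 32.
  x = λ² - 49 - 50 = 1024 - 99 ≡ 10; y = λ·(49 - 10) - 57 ≡ 32. → (10, 32)
4G: (10, 32) + (50, 28). λ = (28 - 32)/(50 - 10) ≡ 57/40 mod 61. 40⁻¹ ≡ 29 (mod 61), so λ ≡ 6.
  x = λ² - 10 - 50 = 36 - 60 ≡ 37; y = λ·(10 - 37) - 32 ≡ 50. → (37, 50)
5G: (37, 50) + (50, 28). λ = (28 - 50)/(50 - 37) ≡ 39/13 mod 61. 13⁻¹ ≡ 47 (mod 61) since 13·47 = 611 ≡ 1, so λ ≡ 3.
  x = λ² - 37 - 50 = 9 - 87 ≡ 44; y = λ·(37 - 44) - 50 ≡ 51. → (44, 51)
6G: (44, 51) + (50, 28). λ = (28 - 51)/(50 - 44) ≡ 38/6 mod 61. 6⁻¹ ≡ 51 (mod 61), so λ ≡ 47.
  x = λ² - 44 - 50 = 2209 - 94 ≡ 41; y = λ·(44 - 41) - 51 ≡ 29. → (41, 29)
7G: (41, 29) + (50, 28). λ = (28 - 29)/(50 - 41) ≡ 60/9 mod 61. 9⁻¹ ≡ 34 (mod 61), so λ ≡ 27.
  x = λ² - 41 - 50 = 729 - 91 ≡ 28; y = λ·(41 - 28) - 29 ≡ 17. → (28, 17)
8G: (28, 17) + (50, 28). λ = (28 - 17)/(50 - 28) ≡ 11/22 mod 61. 22⁻¹ ≡ 25 (mod 61) since 22·25 = 550 ≡ 1, so λ ≡ 31.
  x = λ² - 28 - 50 = 961 - 78 ≡ 29; y = λ·(28 - 29) - 17 ≡ 13. → (29, 13)

(29, 13)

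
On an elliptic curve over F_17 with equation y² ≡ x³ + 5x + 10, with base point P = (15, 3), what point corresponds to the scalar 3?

(16, 15)

Repeated addition: build up to 3P.
2P: tangent at (15, 3): λ = (3·15² + 5)/(2·3) ≡ 0/6. 6⁻¹ ≡ 3 (mod 17) since 6·3 = 18 ≡ 1, so λ ≡ 0·3 ≡ 0.
  x = λ² - 15 - 15 = 0 - 30 ≡ 4; y = λ·(15 - 4) - 3 ≡ 14. → (4, 14)
3P: (4, 14) + (15, 3). λ = (3 - 14)/(15 - 4) ≡ 6/11 mod 17. 11⁻¹ ≡ 14 (mod 17) since 11·14 = 154 ≡ 1, so λ ≡ 16.
  x = λ² - 4 - 15 = 256 - 19 ≡ 16; y = λ·(4 - 16) - 14 ≡ 15. → (16, 15)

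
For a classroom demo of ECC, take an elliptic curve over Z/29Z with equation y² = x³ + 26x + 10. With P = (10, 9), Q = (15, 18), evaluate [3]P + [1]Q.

(9, 4)

First 3P:
Repeated addition: build up to 3P.
2P: tangent at (10, 9): λ = (3·10² + 26)/(2·9) ≡ 7/18. 18⁻¹ ≡ 21 (mod 29), so λ ≡ 7·21 ≡ 2.
  x = λ² - 10 - 10 = 4 - 20 ≡ 13; y = λ·(10 - 13) - 9 ≡ 14. → (13, 14)
3P: (13, 14) + (10, 9). λ = (9 - 14)/(10 - 13) ≡ 24/26 mod 29. 26⁻¹ ≡ 19 (mod 29), so λ ≡ 21.
  x = λ² - 13 - 10 = 441 - 23 ≡ 12; y = λ·(13 - 12) - 14 ≡ 7. → (12, 7)
3P = (12, 7).
Finally 3P + Q:
(12, 7) + (15, 18). λ = (18 - 7)/(15 - 12) ≡ 11/3 mod 29. 3⁻¹ ≡ 10 (mod 29), so λ ≡ 23.
  x = λ² - 12 - 15 = 529 - 27 ≡ 9; y = λ·(12 - 9) - 7 ≡ 4. → (9, 4)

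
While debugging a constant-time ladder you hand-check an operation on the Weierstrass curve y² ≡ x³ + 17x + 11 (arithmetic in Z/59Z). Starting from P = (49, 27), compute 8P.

Double-and-add on 8 = (1000)₂. Start with P = (49, 27) for the leading 1-bit.
double: tangent at (49, 27): λ = (3·49² + 17)/(2·27) ≡ 22/54. 54⁻¹ ≡ 47 (mod 59) since 54·47 = 2538 ≡ 1, so λ ≡ 22·47 ≡ 31.
  x = λ² - 49 - 49 = 961 - 98 ≡ 37; y = λ·(49 - 37) - 27 ≡ 50. → (37, 50)
double: tangent at (37, 50): λ = (3·37² + 17)/(2·50) ≡ 53/41. 41⁻¹ ≡ 36 (mod 59) since 41·36 = 1476 ≡ 1, so λ ≡ 53·36 ≡ 20.
  x = λ² - 37 - 37 = 400 - 74 ≡ 31; y = λ·(37 - 31) - 50 ≡ 11. → (31, 11)
double: tangent at (31, 11): λ = (3·31² + 17)/(2·11) ≡ 9/22. 22⁻¹ ≡ 51 (mod 59), so λ ≡ 9·51 ≡ 46.
  x = λ² - 31 - 31 = 2116 - 62 ≡ 48; y = λ·(31 - 48) - 11 ≡ 33. → (48, 33)

(48, 33)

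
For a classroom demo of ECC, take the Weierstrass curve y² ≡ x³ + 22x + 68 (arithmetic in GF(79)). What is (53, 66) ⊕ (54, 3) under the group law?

(53, 66) + (54, 3). λ = (3 - 66)/(54 - 53) ≡ 16/1 mod 79. 1⁻¹ ≡ 1 (mod 79), so λ ≡ 16.
  x = λ² - 53 - 54 = 256 - 107 ≡ 70; y = λ·(53 - 70) - 66 ≡ 57. → (70, 57)

(70, 57)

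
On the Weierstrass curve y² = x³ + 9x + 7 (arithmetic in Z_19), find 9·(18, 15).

(18, 15)

Write P = (18, 15).
Double-and-add on 9 = (1001)₂. Start with P = (18, 15) for the leading 1-bit.
double: tangent at (18, 15): λ = (3·18² + 9)/(2·15) ≡ 12/11. 11⁻¹ ≡ 7 (mod 19) since 11·7 = 77 ≡ 1, so λ ≡ 12·7 ≡ 8.
  x = λ² - 18 - 18 = 64 - 36 ≡ 9; y = λ·(18 - 9) - 15 ≡ 0. → (9, 0)
double: (9, 0) + (9, 0): same x and y₁ ≡ -y₂, so the sum is 𝒪.
double: 𝒪 + 𝒪 = 𝒪 (identity).
add P: 𝒪 + (18, 15) = (18, 15) (identity).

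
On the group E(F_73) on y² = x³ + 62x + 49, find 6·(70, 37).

(23, 65)

Write Q = (70, 37).
Double-and-add on 6 = (110)₂. Start with Q = (70, 37) for the leading 1-bit.
double: tangent at (70, 37): λ = (3·70² + 62)/(2·37) ≡ 16/1. 1⁻¹ ≡ 1 (mod 73), so λ ≡ 16·1 ≡ 16.
  x = λ² - 70 - 70 = 256 - 140 ≡ 43; y = λ·(70 - 43) - 37 ≡ 30. → (43, 30)
add Q: (43, 30) + (70, 37). λ = (37 - 30)/(70 - 43) ≡ 7/27 mod 73. 27⁻¹ ≡ 46 (mod 73), so λ ≡ 30.
  x = λ² - 43 - 70 = 900 - 113 ≡ 57; y = λ·(43 - 57) - 30 ≡ 61. → (57, 61)
double: tangent at (57, 61): λ = (3·57² + 62)/(2·61) ≡ 27/49. 49⁻¹ ≡ 3 (mod 73), so λ ≡ 27·3 ≡ 8.
  x = λ² - 57 - 57 = 64 - 114 ≡ 23; y = λ·(57 - 23) - 61 ≡ 65. → (23, 65)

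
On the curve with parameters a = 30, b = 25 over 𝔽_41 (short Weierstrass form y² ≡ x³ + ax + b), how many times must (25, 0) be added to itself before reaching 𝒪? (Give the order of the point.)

2P: (25, 0) + (25, 0): same x and y₁ ≡ -y₂, so the sum is 𝒪.
2P = 𝒪, so the order is 2.

2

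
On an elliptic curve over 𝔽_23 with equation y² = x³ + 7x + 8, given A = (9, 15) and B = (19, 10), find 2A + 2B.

First 2A:
Repeated addition: build up to 2A.
2A: tangent at (9, 15): λ = (3·9² + 7)/(2·15) ≡ 20/7. 7⁻¹ ≡ 10 (mod 23), so λ ≡ 20·10 ≡ 16.
  x = λ² - 9 - 9 = 256 - 18 ≡ 8; y = λ·(9 - 8) - 15 ≡ 1. → (8, 1)
2A = (8, 1).
Next 2B:
Repeated addition: build up to 2B.
2B: tangent at (19, 10): λ = (3·19² + 7)/(2·10) ≡ 9/20. 20⁻¹ ≡ 15 (mod 23), so λ ≡ 9·15 ≡ 20.
  x = λ² - 19 - 19 = 400 - 38 ≡ 17; y = λ·(19 - 17) - 10 ≡ 7. → (17, 7)
2B = (17, 7).
Finally 2A + 2B:
(8, 1) + (17, 7). λ = (7 - 1)/(17 - 8) ≡ 6/9 mod 23. 9⁻¹ ≡ 18 (mod 23) since 9·18 = 162 ≡ 1, so λ ≡ 16.
  x = λ² - 8 - 17 = 256 - 25 ≡ 1; y = λ·(8 - 1) - 1 ≡ 19. → (1, 19)

(1, 19)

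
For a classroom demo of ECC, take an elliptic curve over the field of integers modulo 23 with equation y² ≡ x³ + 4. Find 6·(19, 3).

(22, 7)

Write P = (19, 3).
Repeated addition: build up to 6P.
2P: tangent at (19, 3): λ = (3·19² + 0)/(2·3) ≡ 2/6. 6⁻¹ ≡ 4 (mod 23), so λ ≡ 2·4 ≡ 8.
  x = λ² - 19 - 19 = 64 - 38 ≡ 3; y = λ·(19 - 3) - 3 ≡ 10. → (3, 10)
3P: (3, 10) + (19, 3). λ = (3 - 10)/(19 - 3) ≡ 16/16 mod 23. 16⁻¹ ≡ 13 (mod 23), so λ ≡ 1.
  x = λ² - 3 - 19 = 1 - 22 ≡ 2; y = λ·(3 - 2) - 10 ≡ 14. → (2, 14)
4P: (2, 14) + (19, 3). λ = (3 - 14)/(19 - 2) ≡ 12/17 mod 23. 17⁻¹ ≡ 19 (mod 23) since 17·19 = 323 ≡ 1, so λ ≡ 21.
  x = λ² - 2 - 19 = 441 - 21 ≡ 6; y = λ·(2 - 6) - 14 ≡ 17. → (6, 17)
5P: (6, 17) + (19, 3). λ = (3 - 17)/(19 - 6) ≡ 9/13 mod 23. 13⁻¹ ≡ 16 (mod 23), so λ ≡ 6.
  x = λ² - 6 - 19 = 36 - 25 ≡ 11; y = λ·(6 - 11) - 17 ≡ 22. → (11, 22)
6P: (11, 22) + (19, 3). λ = (3 - 22)/(19 - 11) ≡ 4/8 mod 23. 8⁻¹ ≡ 3 (mod 23), so λ ≡ 12.
  x = λ² - 11 - 19 = 144 - 30 ≡ 22; y = λ·(11 - 22) - 22 ≡ 7. → (22, 7)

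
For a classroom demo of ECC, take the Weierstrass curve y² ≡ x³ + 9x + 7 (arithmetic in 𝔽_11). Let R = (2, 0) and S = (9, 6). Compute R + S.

(2, 0) + (9, 6). λ = (6 - 0)/(9 - 2) ≡ 6/7 mod 11. 7⁻¹ ≡ 8 (mod 11), so λ ≡ 4.
  x = λ² - 2 - 9 = 16 - 11 ≡ 5; y = λ·(2 - 5) - 0 ≡ 10. → (5, 10)

(5, 10)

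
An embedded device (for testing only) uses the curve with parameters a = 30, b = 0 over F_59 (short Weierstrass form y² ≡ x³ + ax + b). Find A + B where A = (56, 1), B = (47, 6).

(51, 29)

(56, 1) + (47, 6). λ = (6 - 1)/(47 - 56) ≡ 5/50 mod 59. 50⁻¹ ≡ 13 (mod 59) since 50·13 = 650 ≡ 1, so λ ≡ 6.
  x = λ² - 56 - 47 = 36 - 103 ≡ 51; y = λ·(56 - 51) - 1 ≡ 29. → (51, 29)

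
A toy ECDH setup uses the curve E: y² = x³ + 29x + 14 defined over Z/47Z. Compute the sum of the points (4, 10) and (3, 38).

(25, 14)

(4, 10) + (3, 38). λ = (38 - 10)/(3 - 4) ≡ 28/46 mod 47. 46⁻¹ ≡ 46 (mod 47), so λ ≡ 19.
  x = λ² - 4 - 3 = 361 - 7 ≡ 25; y = λ·(4 - 25) - 10 ≡ 14. → (25, 14)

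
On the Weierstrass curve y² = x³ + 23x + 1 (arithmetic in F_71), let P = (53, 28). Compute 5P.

Repeated addition: build up to 5P.
2P: tangent at (53, 28): λ = (3·53² + 23)/(2·28) ≡ 1/56. 56⁻¹ ≡ 52 (mod 71), so λ ≡ 1·52 ≡ 52.
  x = λ² - 53 - 53 = 2704 - 106 ≡ 42; y = λ·(53 - 42) - 28 ≡ 47. → (42, 47)
3P: (42, 47) + (53, 28). λ = (28 - 47)/(53 - 42) ≡ 52/11 mod 71. 11⁻¹ ≡ 13 (mod 71), so λ ≡ 37.
  x = λ² - 42 - 53 = 1369 - 95 ≡ 67; y = λ·(42 - 67) - 47 ≡ 22. → (67, 22)
4P: (67, 22) + (53, 28). λ = (28 - 22)/(53 - 67) ≡ 6/57 mod 71. 57⁻¹ ≡ 5 (mod 71), so λ ≡ 30.
  x = λ² - 67 - 53 = 900 - 120 ≡ 70; y = λ·(67 - 70) - 22 ≡ 30. → (70, 30)
5P: (70, 30) + (53, 28). λ = (28 - 30)/(53 - 70) ≡ 69/54 mod 71. 54⁻¹ ≡ 25 (mod 71) since 54·25 = 1350 ≡ 1, so λ ≡ 21.
  x = λ² - 70 - 53 = 441 - 123 ≡ 34; y = λ·(70 - 34) - 30 ≡ 16. → (34, 16)

(34, 16)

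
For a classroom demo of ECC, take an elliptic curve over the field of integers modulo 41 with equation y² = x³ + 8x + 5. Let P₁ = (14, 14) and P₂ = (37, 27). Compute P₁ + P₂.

(40, 23)

(14, 14) + (37, 27). λ = (27 - 14)/(37 - 14) ≡ 13/23 mod 41. 23⁻¹ ≡ 25 (mod 41), so λ ≡ 38.
  x = λ² - 14 - 37 = 1444 - 51 ≡ 40; y = λ·(14 - 40) - 14 ≡ 23. → (40, 23)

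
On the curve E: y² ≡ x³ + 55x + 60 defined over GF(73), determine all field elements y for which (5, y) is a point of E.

none

x³ + 55x + 60 = 460 ≡ 22 (mod 73).
22 is a non-residue mod 73; no y exists.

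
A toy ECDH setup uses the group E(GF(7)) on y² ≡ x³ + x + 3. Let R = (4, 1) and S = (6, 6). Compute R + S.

(4, 1) + (6, 6). λ = (6 - 1)/(6 - 4) ≡ 5/2 mod 7. 2⁻¹ ≡ 4 (mod 7), so λ ≡ 6.
  x = λ² - 4 - 6 = 36 - 10 ≡ 5; y = λ·(4 - 5) - 1 ≡ 0. → (5, 0)

(5, 0)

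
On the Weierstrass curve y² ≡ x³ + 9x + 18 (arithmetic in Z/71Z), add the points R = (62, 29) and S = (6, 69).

(18, 41)

(62, 29) + (6, 69). λ = (69 - 29)/(6 - 62) ≡ 40/15 mod 71. 15⁻¹ ≡ 19 (mod 71) since 15·19 = 285 ≡ 1, so λ ≡ 50.
  x = λ² - 62 - 6 = 2500 - 68 ≡ 18; y = λ·(62 - 18) - 29 ≡ 41. → (18, 41)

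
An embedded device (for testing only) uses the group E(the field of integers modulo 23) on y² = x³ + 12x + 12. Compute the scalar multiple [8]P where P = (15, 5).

(21, 7)

Double-and-add on 8 = (1000)₂. Start with P = (15, 5) for the leading 1-bit.
double: tangent at (15, 5): λ = (3·15² + 12)/(2·5) ≡ 20/10. 10⁻¹ ≡ 7 (mod 23), so λ ≡ 20·7 ≡ 2.
  x = λ² - 15 - 15 = 4 - 30 ≡ 20; y = λ·(15 - 20) - 5 ≡ 8. → (20, 8)
double: tangent at (20, 8): λ = (3·20² + 12)/(2·8) ≡ 16/16. 16⁻¹ ≡ 13 (mod 23), so λ ≡ 16·13 ≡ 1.
  x = λ² - 20 - 20 = 1 - 40 ≡ 7; y = λ·(20 - 7) - 8 ≡ 5. → (7, 5)
double: tangent at (7, 5): λ = (3·7² + 12)/(2·5) ≡ 21/10. 10⁻¹ ≡ 7 (mod 23) since 10·7 = 70 ≡ 1, so λ ≡ 21·7 ≡ 9.
  x = λ² - 7 - 7 = 81 - 14 ≡ 21; y = λ·(7 - 21) - 5 ≡ 7. → (21, 7)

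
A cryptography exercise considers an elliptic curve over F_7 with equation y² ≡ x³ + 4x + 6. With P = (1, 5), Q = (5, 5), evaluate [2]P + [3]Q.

(6, 6)

First 2P:
Repeated addition: build up to 2P.
2P: tangent at (1, 5): λ = (3·1² + 4)/(2·5) ≡ 0/3. 3⁻¹ ≡ 5 (mod 7) since 3·5 = 15 ≡ 1, so λ ≡ 0·5 ≡ 0.
  x = λ² - 1 - 1 = 0 - 2 ≡ 5; y = λ·(1 - 5) - 5 ≡ 2. → (5, 2)
2P = (5, 2).
Next 3Q:
Repeated addition: build up to 3Q.
2Q: tangent at (5, 5): λ = (3·5² + 4)/(2·5) ≡ 2/3. 3⁻¹ ≡ 5 (mod 7), so λ ≡ 2·5 ≡ 3.
  x = λ² - 5 - 5 = 9 - 10 ≡ 6; y = λ·(5 - 6) - 5 ≡ 6. → (6, 6)
3Q: (6, 6) + (5, 5). λ = (5 - 6)/(5 - 6) ≡ 6/6 mod 7. 6⁻¹ ≡ 6 (mod 7) since 6·6 = 36 ≡ 1, so λ ≡ 1.
  x = λ² - 6 - 5 = 1 - 11 ≡ 4; y = λ·(6 - 4) - 6 ≡ 3. → (4, 3)
3Q = (4, 3).
Finally 2P + 3Q:
(5, 2) + (4, 3). λ = (3 - 2)/(4 - 5) ≡ 1/6 mod 7. 6⁻¹ ≡ 6 (mod 7) since 6·6 = 36 ≡ 1, so λ ≡ 6.
  x = λ² - 5 - 4 = 36 - 9 ≡ 6; y = λ·(5 - 6) - 2 ≡ 6. → (6, 6)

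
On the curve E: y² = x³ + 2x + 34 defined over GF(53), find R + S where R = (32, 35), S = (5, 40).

(32, 35) + (5, 40). λ = (40 - 35)/(5 - 32) ≡ 5/26 mod 53. 26⁻¹ ≡ 51 (mod 53), so λ ≡ 43.
  x = λ² - 32 - 5 = 1849 - 37 ≡ 10; y = λ·(32 - 10) - 35 ≡ 10. → (10, 10)

(10, 10)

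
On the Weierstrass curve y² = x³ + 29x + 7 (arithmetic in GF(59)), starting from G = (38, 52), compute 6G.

Double-and-add on 6 = (110)₂. Start with G = (38, 52) for the leading 1-bit.
double: tangent at (38, 52): λ = (3·38² + 29)/(2·52) ≡ 54/45. 45⁻¹ ≡ 21 (mod 59) since 45·21 = 945 ≡ 1, so λ ≡ 54·21 ≡ 13.
  x = λ² - 38 - 38 = 169 - 76 ≡ 34; y = λ·(38 - 34) - 52 ≡ 0. → (34, 0)
add G: (34, 0) + (38, 52). λ = (52 - 0)/(38 - 34) ≡ 52/4 mod 59. 4⁻¹ ≡ 15 (mod 59) since 4·15 = 60 ≡ 1, so λ ≡ 13.
  x = λ² - 34 - 38 = 169 - 72 ≡ 38; y = λ·(34 - 38) - 0 ≡ 7. → (38, 7)
double: tangent at (38, 7): λ = (3·38² + 29)/(2·7) ≡ 54/14. 14⁻¹ ≡ 38 (mod 59), so λ ≡ 54·38 ≡ 46.
  x = λ² - 38 - 38 = 2116 - 76 ≡ 34; y = λ·(38 - 34) - 7 ≡ 0. → (34, 0)

(34, 0)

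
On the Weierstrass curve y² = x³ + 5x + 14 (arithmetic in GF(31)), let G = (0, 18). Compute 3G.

Repeated addition: build up to 3G.
2G: tangent at (0, 18): λ = (3·0² + 5)/(2·18) ≡ 5/5. 5⁻¹ ≡ 25 (mod 31), so λ ≡ 5·25 ≡ 1.
  x = λ² - 0 - 0 = 1 - 0 ≡ 1; y = λ·(0 - 1) - 18 ≡ 12. → (1, 12)
3G: (1, 12) + (0, 18). λ = (18 - 12)/(0 - 1) ≡ 6/30 mod 31. 30⁻¹ ≡ 30 (mod 31) since 30·30 = 900 ≡ 1, so λ ≡ 25.
  x = λ² - 1 - 0 = 625 - 1 ≡ 4; y = λ·(1 - 4) - 12 ≡ 6. → (4, 6)

(4, 6)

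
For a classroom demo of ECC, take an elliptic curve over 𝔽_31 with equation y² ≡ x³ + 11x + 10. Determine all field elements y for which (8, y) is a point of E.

none

x³ + 11x + 10 = 610 ≡ 21 (mod 31).
21 is a non-residue mod 31; no y exists.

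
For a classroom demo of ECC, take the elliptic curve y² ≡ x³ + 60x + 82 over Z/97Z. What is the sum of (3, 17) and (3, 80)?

The two points share x = 3 and their y-coordinates satisfy 17 + 80 ≡ 0 (mod 97), so they are inverses. Their sum is O.

O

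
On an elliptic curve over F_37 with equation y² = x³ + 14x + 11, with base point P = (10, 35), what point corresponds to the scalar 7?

Double-and-add on 7 = (111)₂. Start with P = (10, 35) for the leading 1-bit.
double: tangent at (10, 35): λ = (3·10² + 14)/(2·35) ≡ 18/33. 33⁻¹ ≡ 9 (mod 37), so λ ≡ 18·9 ≡ 14.
  x = λ² - 10 - 10 = 196 - 20 ≡ 28; y = λ·(10 - 28) - 35 ≡ 9. → (28, 9)
add P: (28, 9) + (10, 35). λ = (35 - 9)/(10 - 28) ≡ 26/19 mod 37. 19⁻¹ ≡ 2 (mod 37) since 19·2 = 38 ≡ 1, so λ ≡ 15.
  x = λ² - 28 - 10 = 225 - 38 ≡ 2; y = λ·(28 - 2) - 9 ≡ 11. → (2, 11)
double: tangent at (2, 11): λ = (3·2² + 14)/(2·11) ≡ 26/22. 22⁻¹ ≡ 32 (mod 37), so λ ≡ 26·32 ≡ 18.
  x = λ² - 2 - 2 = 324 - 4 ≡ 24; y = λ·(2 - 24) - 11 ≡ 0. → (24, 0)
add P: (24, 0) + (10, 35). λ = (35 - 0)/(10 - 24) ≡ 35/23 mod 37. 23⁻¹ ≡ 29 (mod 37) since 23·29 = 667 ≡ 1, so λ ≡ 16.
  x = λ² - 24 - 10 = 256 - 34 ≡ 0; y = λ·(24 - 0) - 0 ≡ 14. → (0, 14)

(0, 14)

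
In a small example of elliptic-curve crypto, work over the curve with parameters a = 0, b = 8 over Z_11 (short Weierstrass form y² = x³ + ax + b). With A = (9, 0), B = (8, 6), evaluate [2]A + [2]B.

(9, 0)

First 2A:
Repeated addition: build up to 2A.
2A: (9, 0) + (9, 0): same x and y₁ ≡ -y₂, so the sum is ∞.
2A = ∞.
Next 2B:
Repeated addition: build up to 2B.
2B: tangent at (8, 6): λ = (3·8² + 0)/(2·6) ≡ 5/1. 1⁻¹ ≡ 1 (mod 11), so λ ≡ 5·1 ≡ 5.
  x = λ² - 8 - 8 = 25 - 16 ≡ 9; y = λ·(8 - 9) - 6 ≡ 0. → (9, 0)
2B = (9, 0).
Finally 2A + 2B:
∞ + (9, 0) = (9, 0) (identity).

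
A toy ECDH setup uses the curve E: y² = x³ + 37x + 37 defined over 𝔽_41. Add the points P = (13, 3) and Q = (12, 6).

(25, 33)

(13, 3) + (12, 6). λ = (6 - 3)/(12 - 13) ≡ 3/40 mod 41. 40⁻¹ ≡ 40 (mod 41) since 40·40 = 1600 ≡ 1, so λ ≡ 38.
  x = λ² - 13 - 12 = 1444 - 25 ≡ 25; y = λ·(13 - 25) - 3 ≡ 33. → (25, 33)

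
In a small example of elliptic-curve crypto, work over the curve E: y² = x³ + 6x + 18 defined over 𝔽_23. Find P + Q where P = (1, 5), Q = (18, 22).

(5, 14)

(1, 5) + (18, 22). λ = (22 - 5)/(18 - 1) ≡ 17/17 mod 23. 17⁻¹ ≡ 19 (mod 23), so λ ≡ 1.
  x = λ² - 1 - 18 = 1 - 19 ≡ 5; y = λ·(1 - 5) - 5 ≡ 14. → (5, 14)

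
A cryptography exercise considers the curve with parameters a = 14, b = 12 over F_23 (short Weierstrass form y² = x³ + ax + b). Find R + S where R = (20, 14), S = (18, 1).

(10, 5)

(20, 14) + (18, 1). λ = (1 - 14)/(18 - 20) ≡ 10/21 mod 23. 21⁻¹ ≡ 11 (mod 23) since 21·11 = 231 ≡ 1, so λ ≡ 18.
  x = λ² - 20 - 18 = 324 - 38 ≡ 10; y = λ·(20 - 10) - 14 ≡ 5. → (10, 5)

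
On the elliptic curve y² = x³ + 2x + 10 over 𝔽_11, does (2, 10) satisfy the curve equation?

no

y² = 10² ≡ 1; x³ + 2x + 10 = 22 ≡ 0 (mod 11). 1 ≠ 0.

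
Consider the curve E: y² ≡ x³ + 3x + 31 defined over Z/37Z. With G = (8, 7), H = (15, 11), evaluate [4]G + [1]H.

First 4G:
Repeated addition: build up to 4G.
2G: tangent at (8, 7): λ = (3·8² + 3)/(2·7) ≡ 10/14. 14⁻¹ ≡ 8 (mod 37), so λ ≡ 10·8 ≡ 6.
  x = λ² - 8 - 8 = 36 - 16 ≡ 20; y = λ·(8 - 20) - 7 ≡ 32. → (20, 32)
3G: (20, 32) + (8, 7). λ = (7 - 32)/(8 - 20) ≡ 12/25 mod 37. 25⁻¹ ≡ 3 (mod 37), so λ ≡ 36.
  x = λ² - 20 - 8 = 1296 - 28 ≡ 10; y = λ·(20 - 10) - 32 ≡ 32. → (10, 32)
4G: (10, 32) + (8, 7). λ = (7 - 32)/(8 - 10) ≡ 12/35 mod 37. 35⁻¹ ≡ 18 (mod 37), so λ ≡ 31.
  x = λ² - 10 - 8 = 961 - 18 ≡ 18; y = λ·(10 - 18) - 32 ≡ 16. → (18, 16)
4G = (18, 16).
Finally 4G + H:
(18, 16) + (15, 11). λ = (11 - 16)/(15 - 18) ≡ 32/34 mod 37. 34⁻¹ ≡ 12 (mod 37) since 34·12 = 408 ≡ 1, so λ ≡ 14.
  x = λ² - 18 - 15 = 196 - 33 ≡ 15; y = λ·(18 - 15) - 16 ≡ 26. → (15, 26)

(15, 26)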